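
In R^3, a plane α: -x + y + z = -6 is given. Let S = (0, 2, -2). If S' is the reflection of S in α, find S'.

λ = (n·S − d)/|n|² = (0 − (-6))/3 = 2.
Reflection = S − 2λn = (0, 2, -2) − 4·(-1, 1, 1) = (4, -2, -6).

(4, -2, -6)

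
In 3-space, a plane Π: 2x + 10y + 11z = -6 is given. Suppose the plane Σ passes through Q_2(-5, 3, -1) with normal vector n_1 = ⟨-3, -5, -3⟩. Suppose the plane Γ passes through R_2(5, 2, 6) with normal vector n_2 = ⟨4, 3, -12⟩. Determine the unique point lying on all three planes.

Σ: n_1·r = n_1·Q_2 gives -3x - 5y - 3z = 3.
Γ: n_2·r = n_2·R_2 gives 4x + 3y - 12z = -46.
Solving the 3×3 linear system 2x + 10y + 11z = -6, -3x - 5y - 3z = 3, 4x + 3y - 12z = -46 (e.g. by elimination or Cramer's rule, determinant = -221) gives (5, -6, 4).

(5, -6, 4)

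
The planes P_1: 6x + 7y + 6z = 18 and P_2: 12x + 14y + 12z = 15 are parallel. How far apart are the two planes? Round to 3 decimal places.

Rescale P_2 by 1/2: 6x + 7y + 6z = 15/2. Then distance = |18 − (15/2)| / √121 ≈ 0.955.

0.955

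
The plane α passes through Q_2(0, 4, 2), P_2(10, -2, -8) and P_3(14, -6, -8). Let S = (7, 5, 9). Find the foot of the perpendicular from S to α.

(2, 0, 7)

Q_2P_2 = (10, -6, -10), Q_2P_3 = (14, -10, -10); a normal to α is Q_2P_2 × Q_2P_3 = (-40, -40, -16).
Using Q_2: α has equation -40x - 40y - 16z = -192.
Foot = S − λn with λ = (n·S − d)/|n|² = (-624 − (-192))/3456 = -1/8.
Foot = (7, 5, 9) − (-1/8)·(-40, -40, -16) = (2, 0, 7).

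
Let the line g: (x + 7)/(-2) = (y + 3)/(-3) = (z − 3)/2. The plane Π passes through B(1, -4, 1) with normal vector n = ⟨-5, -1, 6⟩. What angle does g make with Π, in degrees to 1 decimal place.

g has direction (-2, -3, 2) through (-7, -3, 3).
Π: n·r = n·B gives -5x - y + 6z = 5.
sin θ = |n·v| / (|n||v|) = |25| / (√62 · √17) = 0.77005.
θ ≈ 50.4°.

50.4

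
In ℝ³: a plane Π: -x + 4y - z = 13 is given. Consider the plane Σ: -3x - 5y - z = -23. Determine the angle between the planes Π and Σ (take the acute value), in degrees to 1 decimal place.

50.4

cos θ = |n₁·n₂| / (|n₁||n₂|) = |-16| / (√18 · √35).
θ = arccos(0.63746) ≈ 50.4°.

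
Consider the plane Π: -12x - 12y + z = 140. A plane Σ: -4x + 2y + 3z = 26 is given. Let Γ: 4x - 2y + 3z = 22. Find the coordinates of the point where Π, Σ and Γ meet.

Solving the 3×3 linear system -12x - 12y + z = 140, -4x + 2y + 3z = 26, 4x - 2y + 3z = 22 (e.g. by elimination or Cramer's rule, determinant = -432) gives (-4, -7, 8).

(-4, -7, 8)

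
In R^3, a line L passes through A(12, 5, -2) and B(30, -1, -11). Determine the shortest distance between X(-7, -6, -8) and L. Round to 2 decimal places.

20.16

A direction vector for L is B − A = (18, -6, -9).
Taking (12, 5, -2) on L with direction v = (18, -6, -9): w = X − (12, 5, -2) = (-19, -11, -6), and w × v = (63, -279, 312).
Distance = |w × v| / |v| = √179154 / √441 ≈ 20.16.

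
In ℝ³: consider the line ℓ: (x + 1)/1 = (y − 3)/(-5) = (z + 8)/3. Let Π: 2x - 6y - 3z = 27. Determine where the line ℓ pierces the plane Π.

ℓ has direction (1, -5, 3) through (-1, 3, -8).
Substitute r = (-1, 3, -8) + t(1, -5, 3) into the plane: 4 + 23t = 27, so t = 1.
Intersection: (-1, 3, -8) + 1·(1, -5, 3) = (0, -2, -5).

(0, -2, -5)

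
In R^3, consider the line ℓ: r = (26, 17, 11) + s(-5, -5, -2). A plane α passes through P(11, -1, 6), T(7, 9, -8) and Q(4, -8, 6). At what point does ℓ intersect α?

(6, -3, 3)

PT = (-4, 10, -14), PQ = (-7, -7, 0); a normal to α is PT × PQ = (-98, 98, 98).
Using P: α has equation -98x + 98y + 98z = -588.
Substitute r = (26, 17, 11) + t(-5, -5, -2) into the plane: 196 + (-196)t = -588, so t = 4.
Intersection: (26, 17, 11) + 4·(-5, -5, -2) = (6, -3, 3).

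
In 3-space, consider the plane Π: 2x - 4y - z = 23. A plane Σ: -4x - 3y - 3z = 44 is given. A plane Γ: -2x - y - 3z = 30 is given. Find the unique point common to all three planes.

(-2, -5, -7)

Solving the 3×3 linear system 2x - 4y - z = 23, -4x - 3y - 3z = 44, -2x - y - 3z = 30 (e.g. by elimination or Cramer's rule, determinant = 38) gives (-2, -5, -7).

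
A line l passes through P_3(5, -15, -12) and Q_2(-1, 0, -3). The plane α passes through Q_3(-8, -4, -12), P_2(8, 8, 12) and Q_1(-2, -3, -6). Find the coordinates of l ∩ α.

(-3, 5, 0)

A direction vector for l is Q_2 − P_3 = (-6, 15, 9).
Q_3P_2 = (16, 12, 24), Q_3Q_1 = (6, 1, 6); a normal to α is Q_3P_2 × Q_3Q_1 = (48, 48, -56).
Using Q_3: α has equation 48x + 48y - 56z = 96.
Substitute r = (5, -15, -12) + t(-6, 15, 9) into the plane: 192 + (-72)t = 96, so t = 4/3.
Intersection: (5, -15, -12) + (4/3)·(-6, 15, 9) = (-3, 5, 0).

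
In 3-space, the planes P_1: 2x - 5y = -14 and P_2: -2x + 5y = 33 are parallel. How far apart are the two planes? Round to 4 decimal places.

Rescale P_2 by 1/(-1): 2x - 5y = -33. Then distance = |-14 − (-33)| / √29 ≈ 3.5282.

3.5282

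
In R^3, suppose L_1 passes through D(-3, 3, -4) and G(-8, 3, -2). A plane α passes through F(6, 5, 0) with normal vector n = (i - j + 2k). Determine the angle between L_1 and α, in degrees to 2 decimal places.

4.35

A direction vector for L_1 is G − D = (-5, 0, 2).
α: n·r = n·F gives x - y + 2z = 1.
sin θ = |n·v| / (|n||v|) = |-1| / (√6 · √29) = 0.07581.
θ ≈ 4.35°.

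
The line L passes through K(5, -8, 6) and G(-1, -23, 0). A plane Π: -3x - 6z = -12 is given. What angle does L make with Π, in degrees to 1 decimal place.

27.8

A direction vector for L is G − K = (-6, -15, -6).
sin θ = |n·v| / (|n||v|) = |54| / (√45 · √297) = 0.46710.
θ ≈ 27.8°.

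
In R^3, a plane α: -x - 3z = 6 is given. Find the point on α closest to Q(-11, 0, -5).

(-9, 0, 1)

Foot = Q − λn with λ = (n·Q − d)/|n|² = (26 − 6)/10 = 2.
Foot = (-11, 0, -5) − 2·(-1, 0, -3) = (-9, 0, 1).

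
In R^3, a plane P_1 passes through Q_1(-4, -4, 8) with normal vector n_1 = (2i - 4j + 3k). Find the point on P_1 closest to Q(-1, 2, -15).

P_1: n_1·r = n_1·Q_1 gives 2x - 4y + 3z = 32.
Foot = Q − λn with λ = (n·Q − d)/|n|² = (-55 − 32)/29 = -3.
Foot = (-1, 2, -15) − (-3)·(2, -4, 3) = (5, -10, -6).

(5, -10, -6)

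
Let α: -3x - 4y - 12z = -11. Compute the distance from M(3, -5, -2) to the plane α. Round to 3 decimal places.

3.538

n·M − d = (-3)·(3) + (-4)·(-5) + (-12)·(-2) − (-11) = 46; |n| = √169.
Distance = |46| / √169 = 46/√169 ≈ 3.538.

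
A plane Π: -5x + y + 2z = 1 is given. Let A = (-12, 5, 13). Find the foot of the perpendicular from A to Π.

(3, 2, 7)

Foot = A − λn with λ = (n·A − d)/|n|² = (91 − 1)/30 = 3.
Foot = (-12, 5, 13) − 3·(-5, 1, 2) = (3, 2, 7).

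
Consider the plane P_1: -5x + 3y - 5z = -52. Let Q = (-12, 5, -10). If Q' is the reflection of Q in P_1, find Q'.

(18, -13, 20)

λ = (n·Q − d)/|n|² = (125 − (-52))/59 = 3.
Reflection = Q − 2λn = (-12, 5, -10) − 6·(-5, 3, -5) = (18, -13, 20).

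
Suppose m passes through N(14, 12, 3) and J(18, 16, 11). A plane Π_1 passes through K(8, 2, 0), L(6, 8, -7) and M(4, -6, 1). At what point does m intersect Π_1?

A direction vector for m is J − N = (4, 4, 8).
KL = (-2, 6, -7), KM = (-4, -8, 1); a normal to Π_1 is KL × KM = (-50, 30, 40).
Using K: Π_1 has equation -50x + 30y + 40z = -340.
Substitute r = (14, 12, 3) + t(4, 4, 8) into the plane: -220 + 240t = -340, so t = -1/2.
Intersection: (14, 12, 3) + (-1/2)·(4, 4, 8) = (12, 10, -1).

(12, 10, -1)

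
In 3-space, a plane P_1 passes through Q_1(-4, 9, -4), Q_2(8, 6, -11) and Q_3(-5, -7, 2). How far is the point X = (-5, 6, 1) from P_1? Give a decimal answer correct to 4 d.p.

2.6726

Q_1Q_2 = (12, -3, -7), Q_1Q_3 = (-1, -16, 6); a normal to P_1 is Q_1Q_2 × Q_1Q_3 = (-130, -65, -195).
Using Q_1: P_1 has equation -130x - 65y - 195z = 715.
n·X − d = (-130)·(-5) + (-65)·(6) + (-195)·(1) − 715 = -650; |n| = √59150.
Distance = |-650| / √59150 = 650/√59150 ≈ 2.6726.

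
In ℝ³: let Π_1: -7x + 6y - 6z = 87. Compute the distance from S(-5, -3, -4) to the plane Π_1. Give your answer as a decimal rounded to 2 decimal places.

n·S − d = (-7)·(-5) + (6)·(-3) + (-6)·(-4) − 87 = -46; |n| = √121.
Distance = |-46| / √121 = 46/√121 ≈ 4.18.

4.18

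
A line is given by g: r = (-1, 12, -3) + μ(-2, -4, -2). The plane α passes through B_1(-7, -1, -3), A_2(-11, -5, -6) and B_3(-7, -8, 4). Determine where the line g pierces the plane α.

(-3, 8, -5)

B_1A_2 = (-4, -4, -3), B_1B_3 = (0, -7, 7); a normal to α is B_1A_2 × B_1B_3 = (-49, 28, 28).
Using B_1: α has equation -49x + 28y + 28z = 231.
Substitute r = (-1, 12, -3) + t(-2, -4, -2) into the plane: 301 + (-70)t = 231, so t = 1.
Intersection: (-1, 12, -3) + 1·(-2, -4, -2) = (-3, 8, -5).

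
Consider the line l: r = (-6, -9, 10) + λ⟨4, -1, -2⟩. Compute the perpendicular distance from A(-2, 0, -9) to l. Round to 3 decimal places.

19.015

Taking (-6, -9, 10) on l with direction v = (4, -1, -2): w = A − (-6, -9, 10) = (4, 9, -19), and w × v = (-37, -68, -40).
Distance = |w × v| / |v| = √7593 / √21 ≈ 19.015.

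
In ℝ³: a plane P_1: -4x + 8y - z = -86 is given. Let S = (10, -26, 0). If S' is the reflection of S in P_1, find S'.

(-6, 6, -4)

λ = (n·S − d)/|n|² = (-248 − (-86))/81 = -2.
Reflection = S − 2λn = (10, -26, 0) − (-4)·(-4, 8, -1) = (-6, 6, -4).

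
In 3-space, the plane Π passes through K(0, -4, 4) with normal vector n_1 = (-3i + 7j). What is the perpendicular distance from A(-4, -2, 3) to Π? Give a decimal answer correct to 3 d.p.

Π: n_1·r = n_1·K gives -3x + 7y = -28.
n·A − d = (-3)·(-4) + (7)·(-2) + (0)·(3) − (-28) = 26; |n| = √58.
Distance = |26| / √58 = 26/√58 ≈ 3.414.

3.414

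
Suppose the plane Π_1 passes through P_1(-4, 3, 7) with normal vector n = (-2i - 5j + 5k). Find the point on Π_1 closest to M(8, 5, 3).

(6, 0, 8)

Π_1: n·r = n·P_1 gives -2x - 5y + 5z = 28.
Foot = M − λn with λ = (n·M − d)/|n|² = (-26 − 28)/54 = -1.
Foot = (8, 5, 3) − (-1)·(-2, -5, 5) = (6, 0, 8).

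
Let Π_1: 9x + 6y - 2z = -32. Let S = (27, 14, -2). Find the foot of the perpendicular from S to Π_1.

(0, -4, 4)

Foot = S − λn with λ = (n·S − d)/|n|² = (331 − (-32))/121 = 3.
Foot = (27, 14, -2) − 3·(9, 6, -2) = (0, -4, 4).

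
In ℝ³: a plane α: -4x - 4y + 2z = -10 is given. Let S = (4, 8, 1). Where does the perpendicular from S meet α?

Foot = S − λn with λ = (n·S − d)/|n|² = (-46 − (-10))/36 = -1.
Foot = (4, 8, 1) − (-1)·(-4, -4, 2) = (0, 4, 3).

(0, 4, 3)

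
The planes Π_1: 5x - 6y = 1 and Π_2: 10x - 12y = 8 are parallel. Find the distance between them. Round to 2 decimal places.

Rescale Π_2 by 1/2: 5x - 6y = 4. Then distance = |1 − 4| / √61 ≈ 0.38.

0.38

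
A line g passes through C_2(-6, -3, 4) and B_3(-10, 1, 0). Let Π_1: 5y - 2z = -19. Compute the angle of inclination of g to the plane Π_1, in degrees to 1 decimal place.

48.6

A direction vector for g is B_3 − C_2 = (-4, 4, -4).
sin θ = |n·v| / (|n||v|) = |28| / (√29 · √48) = 0.75048.
θ ≈ 48.6°.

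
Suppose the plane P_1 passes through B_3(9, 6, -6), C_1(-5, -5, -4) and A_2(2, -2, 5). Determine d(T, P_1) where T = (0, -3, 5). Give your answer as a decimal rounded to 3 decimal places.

0.392

B_3C_1 = (-14, -11, 2), B_3A_2 = (-7, -8, 11); a normal to P_1 is B_3C_1 × B_3A_2 = (-105, 140, 35).
Using B_3: P_1 has equation -105x + 140y + 35z = -315.
n·T − d = (-105)·(0) + (140)·(-3) + (35)·(5) − (-315) = 70; |n| = √31850.
Distance = |70| / √31850 = 70/√31850 ≈ 0.392.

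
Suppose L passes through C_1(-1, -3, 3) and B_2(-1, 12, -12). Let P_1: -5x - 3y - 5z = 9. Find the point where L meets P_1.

A direction vector for L is B_2 − C_1 = (0, 15, -15).
Substitute r = (-1, -3, 3) + t(0, 15, -15) into the plane: -1 + 30t = 9, so t = 1/3.
Intersection: (-1, -3, 3) + (1/3)·(0, 15, -15) = (-1, 2, -2).

(-1, 2, -2)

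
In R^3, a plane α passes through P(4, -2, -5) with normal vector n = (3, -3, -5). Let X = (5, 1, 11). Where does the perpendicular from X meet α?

(11, -5, 1)

α: n·r = n·P gives 3x - 3y - 5z = 43.
Foot = X − λn with λ = (n·X − d)/|n|² = (-43 − 43)/43 = -2.
Foot = (5, 1, 11) − (-2)·(3, -3, -5) = (11, -5, 1).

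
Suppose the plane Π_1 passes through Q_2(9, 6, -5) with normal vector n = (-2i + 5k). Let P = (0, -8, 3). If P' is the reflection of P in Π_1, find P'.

Π_1: n·r = n·Q_2 gives -2x + 5z = -43.
λ = (n·P − d)/|n|² = (15 − (-43))/29 = 2.
Reflection = P − 2λn = (0, -8, 3) − 4·(-2, 0, 5) = (8, -8, -17).

(8, -8, -17)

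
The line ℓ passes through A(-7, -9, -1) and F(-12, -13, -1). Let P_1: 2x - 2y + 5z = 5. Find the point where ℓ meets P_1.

(8, 3, -1)

A direction vector for ℓ is F − A = (-5, -4, 0).
Substitute r = (-7, -9, -1) + t(-5, -4, 0) into the plane: -1 + (-2)t = 5, so t = -3.
Intersection: (-7, -9, -1) + (-3)·(-5, -4, 0) = (8, 3, -1).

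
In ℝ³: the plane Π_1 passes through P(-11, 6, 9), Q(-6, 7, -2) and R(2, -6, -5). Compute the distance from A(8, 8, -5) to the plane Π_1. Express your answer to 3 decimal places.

PQ = (5, 1, -11), PR = (13, -12, -14); a normal to Π_1 is PQ × PR = (-146, -73, -73).
Using P: Π_1 has equation -146x - 73y - 73z = 511.
n·A − d = (-146)·(8) + (-73)·(8) + (-73)·(-5) − 511 = -1898; |n| = √31974.
Distance = |-1898| / √31974 = 1898/√31974 ≈ 10.614.

10.614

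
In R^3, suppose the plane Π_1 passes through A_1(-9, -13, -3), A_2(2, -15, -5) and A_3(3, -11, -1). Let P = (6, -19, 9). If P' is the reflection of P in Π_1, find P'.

(6, -1, -9)

A_1A_2 = (11, -2, -2), A_1A_3 = (12, 2, 2); a normal to Π_1 is A_1A_2 × A_1A_3 = (0, -46, 46).
Using A_1: Π_1 has equation -46y + 46z = 460.
λ = (n·P − d)/|n|² = (1288 − 460)/4232 = 9/46.
Reflection = P − 2λn = (6, -19, 9) − (9/23)·(0, -46, 46) = (6, -1, -9).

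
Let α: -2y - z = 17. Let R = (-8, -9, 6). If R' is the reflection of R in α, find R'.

λ = (n·R − d)/|n|² = (12 − 17)/5 = -1.
Reflection = R − 2λn = (-8, -9, 6) − (-2)·(0, -2, -1) = (-8, -13, 4).

(-8, -13, 4)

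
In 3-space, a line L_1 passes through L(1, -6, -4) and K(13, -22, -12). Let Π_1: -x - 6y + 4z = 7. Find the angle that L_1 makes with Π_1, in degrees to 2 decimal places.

A direction vector for L_1 is K − L = (12, -16, -8).
sin θ = |n·v| / (|n||v|) = |52| / (√53 · √464) = 0.33159.
θ ≈ 19.37°.

19.37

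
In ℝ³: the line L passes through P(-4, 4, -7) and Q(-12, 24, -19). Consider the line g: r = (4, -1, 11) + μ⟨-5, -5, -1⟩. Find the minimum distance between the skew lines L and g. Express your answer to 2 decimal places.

9.56

A direction vector for L is Q − P = (-8, 20, -12).
Common perpendicular direction n = (-8, 20, -12) × (-5, -5, -1) = (-80, 52, 140).
With w = (4, -1, 11) − (-4, 4, -7) = (8, -5, 18), w · n = 1620.
Distance = |w · n| / |n| = |1620| / √28704 ≈ 9.56.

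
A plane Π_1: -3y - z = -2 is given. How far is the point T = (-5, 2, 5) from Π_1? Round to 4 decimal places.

2.8460

n·T − d = (0)·(-5) + (-3)·(2) + (-1)·(5) − (-2) = -9; |n| = √10.
Distance = |-9| / √10 = 9/√10 ≈ 2.8460.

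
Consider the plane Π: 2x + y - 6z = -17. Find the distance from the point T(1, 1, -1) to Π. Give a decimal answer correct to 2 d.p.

n·T − d = (2)·(1) + (1)·(1) + (-6)·(-1) − (-17) = 26; |n| = √41.
Distance = |26| / √41 = 26/√41 ≈ 4.06.

4.06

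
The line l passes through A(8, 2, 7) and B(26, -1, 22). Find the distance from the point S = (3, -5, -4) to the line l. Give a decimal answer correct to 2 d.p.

9.84

A direction vector for l is B − A = (18, -3, 15).
Taking (8, 2, 7) on l with direction v = (18, -3, 15): w = S − (8, 2, 7) = (-5, -7, -11), and w × v = (-138, -123, 141).
Distance = |w × v| / |v| = √54054 / √558 ≈ 9.84.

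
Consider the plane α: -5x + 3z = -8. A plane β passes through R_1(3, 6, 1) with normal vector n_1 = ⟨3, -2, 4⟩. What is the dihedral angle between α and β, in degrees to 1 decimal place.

β: n_1·r = n_1·R_1 gives 3x - 2y + 4z = 1.
cos θ = |n₁·n₂| / (|n₁||n₂|) = |-3| / (√34 · √29).
θ = arccos(0.09554) ≈ 84.5°.

84.5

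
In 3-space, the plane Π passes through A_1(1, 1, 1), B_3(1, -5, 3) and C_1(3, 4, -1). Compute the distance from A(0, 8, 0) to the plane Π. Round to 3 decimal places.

0.714

A_1B_3 = (0, -6, 2), A_1C_1 = (2, 3, -2); a normal to Π is A_1B_3 × A_1C_1 = (6, 4, 12).
Using A_1: Π has equation 6x + 4y + 12z = 22.
n·A − d = (6)·(0) + (4)·(8) + (12)·(0) − 22 = 10; |n| = √196.
Distance = |10| / √196 = 10/√196 ≈ 0.714.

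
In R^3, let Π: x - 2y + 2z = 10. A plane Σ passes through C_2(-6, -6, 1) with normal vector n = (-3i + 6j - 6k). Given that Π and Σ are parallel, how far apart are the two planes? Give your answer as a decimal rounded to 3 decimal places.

0.667

Σ: n·r = n·C_2 gives -3x + 6y - 6z = -24.
Rescale Σ by 1/(-3): x - 2y + 2z = 8. Then distance = |10 − 8| / √9 ≈ 0.667.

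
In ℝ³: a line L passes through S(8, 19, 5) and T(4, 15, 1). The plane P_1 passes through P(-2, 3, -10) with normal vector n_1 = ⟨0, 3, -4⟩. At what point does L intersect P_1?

(-4, 7, -7)

A direction vector for L is T − S = (-4, -4, -4).
P_1: n_1·r = n_1·P gives 3y - 4z = 49.
Substitute r = (8, 19, 5) + t(-4, -4, -4) into the plane: 37 + 4t = 49, so t = 3.
Intersection: (8, 19, 5) + 3·(-4, -4, -4) = (-4, 7, -7).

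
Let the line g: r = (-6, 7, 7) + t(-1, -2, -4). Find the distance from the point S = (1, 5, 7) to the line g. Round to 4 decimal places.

7.2506

Taking (-6, 7, 7) on g with direction v = (-1, -2, -4): w = S − (-6, 7, 7) = (7, -2, 0), and w × v = (8, 28, -16).
Distance = |w × v| / |v| = √1104 / √21 ≈ 7.2506.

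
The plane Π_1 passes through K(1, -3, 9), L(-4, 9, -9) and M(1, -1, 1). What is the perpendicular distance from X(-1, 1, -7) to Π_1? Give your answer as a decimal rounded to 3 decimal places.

KL = (-5, 12, -18), KM = (0, 2, -8); a normal to Π_1 is KL × KM = (-60, -40, -10).
Using K: Π_1 has equation -60x - 40y - 10z = -30.
n·X − d = (-60)·(-1) + (-40)·(1) + (-10)·(-7) − (-30) = 120; |n| = √5300.
Distance = |120| / √5300 = 120/√5300 ≈ 1.648.

1.648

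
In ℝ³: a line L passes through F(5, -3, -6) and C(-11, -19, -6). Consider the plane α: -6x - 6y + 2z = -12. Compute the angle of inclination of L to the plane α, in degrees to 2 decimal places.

76.74

A direction vector for L is C − F = (-16, -16, 0).
sin θ = |n·v| / (|n||v|) = |192| / (√76 · √512) = 0.97333.
θ ≈ 76.74°.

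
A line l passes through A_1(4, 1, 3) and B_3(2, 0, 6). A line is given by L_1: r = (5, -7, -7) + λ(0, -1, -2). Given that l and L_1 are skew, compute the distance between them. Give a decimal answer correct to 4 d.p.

2.5342

A direction vector for l is B_3 − A_1 = (-2, -1, 3).
Common perpendicular direction n = (-2, -1, 3) × (0, -1, -2) = (5, -4, 2).
With w = (5, -7, -7) − (4, 1, 3) = (1, -8, -10), w · n = 17.
Distance = |w · n| / |n| = |17| / √45 ≈ 2.5342.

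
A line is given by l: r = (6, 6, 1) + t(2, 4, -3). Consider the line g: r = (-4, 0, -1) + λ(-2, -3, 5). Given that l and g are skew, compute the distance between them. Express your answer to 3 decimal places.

7.579

Common perpendicular direction n = (2, 4, -3) × (-2, -3, 5) = (11, -4, 2).
With w = (-4, 0, -1) − (6, 6, 1) = (-10, -6, -2), w · n = -90.
Distance = |w · n| / |n| = |-90| / √141 ≈ 7.579.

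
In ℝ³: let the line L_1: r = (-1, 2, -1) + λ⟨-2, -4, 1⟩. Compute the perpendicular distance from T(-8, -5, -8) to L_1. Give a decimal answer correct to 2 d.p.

9.42

Taking (-1, 2, -1) on L_1 with direction v = (-2, -4, 1): w = T − (-1, 2, -1) = (-7, -7, -7), and w × v = (-35, 21, 14).
Distance = |w × v| / |v| = √1862 / √21 ≈ 9.42.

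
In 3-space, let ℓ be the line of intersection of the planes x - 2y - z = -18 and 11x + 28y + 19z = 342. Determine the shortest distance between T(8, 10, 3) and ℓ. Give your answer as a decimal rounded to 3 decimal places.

4.916

Direction of ℓ: (1, -2, -1) × (11, 28, 19) = (-10, -30, 50).
A point on ℓ: solving the two plane equations with x = 2 gives (2, 6, 8).
Taking (2, 6, 8) on ℓ with direction v = (-10, -30, 50): w = T − (2, 6, 8) = (6, 4, -5), and w × v = (50, -250, -140).
Distance = |w × v| / |v| = √84600 / √3500 ≈ 4.916.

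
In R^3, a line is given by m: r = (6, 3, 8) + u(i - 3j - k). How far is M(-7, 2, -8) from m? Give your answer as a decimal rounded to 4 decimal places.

Taking (6, 3, 8) on m with direction v = (1, -3, -1): w = M − (6, 3, 8) = (-13, -1, -16), and w × v = (-47, -29, 40).
Distance = |w × v| / |v| = √4650 / √11 ≈ 20.5603.

20.5603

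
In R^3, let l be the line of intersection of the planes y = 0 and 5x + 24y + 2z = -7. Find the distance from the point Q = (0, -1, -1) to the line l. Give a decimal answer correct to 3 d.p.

Direction of l: (0, 1, 0) × (5, 24, 2) = (2, 0, -5).
A point on l: solving the two plane equations with x = 1 gives (1, 0, -6).
Taking (1, 0, -6) on l with direction v = (2, 0, -5): w = Q − (1, 0, -6) = (-1, -1, 5), and w × v = (5, 5, 2).
Distance = |w × v| / |v| = √54 / √29 ≈ 1.365.

1.365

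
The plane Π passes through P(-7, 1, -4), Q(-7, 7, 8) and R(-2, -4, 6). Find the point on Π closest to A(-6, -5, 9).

PQ = (0, 6, 12), PR = (5, -5, 10); a normal to Π is PQ × PR = (120, 60, -30).
Using P: Π has equation 120x + 60y - 30z = -660.
Foot = A − λn with λ = (n·A − d)/|n|² = (-1290 − (-660))/18900 = -1/30.
Foot = (-6, -5, 9) − (-1/30)·(120, 60, -30) = (-2, -3, 8).

(-2, -3, 8)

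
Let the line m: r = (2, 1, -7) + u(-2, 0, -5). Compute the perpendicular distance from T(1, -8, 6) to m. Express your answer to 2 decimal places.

10.68

Taking (2, 1, -7) on m with direction v = (-2, 0, -5): w = T − (2, 1, -7) = (-1, -9, 13), and w × v = (45, -31, -18).
Distance = |w × v| / |v| = √3310 / √29 ≈ 10.68.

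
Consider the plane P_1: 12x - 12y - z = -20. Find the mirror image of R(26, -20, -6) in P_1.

(-22, 28, -2)

λ = (n·R − d)/|n|² = (558 − (-20))/289 = 2.
Reflection = R − 2λn = (26, -20, -6) − 4·(12, -12, -1) = (-22, 28, -2).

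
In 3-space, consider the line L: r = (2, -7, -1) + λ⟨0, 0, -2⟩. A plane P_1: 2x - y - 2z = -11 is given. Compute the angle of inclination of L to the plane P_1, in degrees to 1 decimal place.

sin θ = |n·v| / (|n||v|) = |4| / (√9 · √4) = 0.66667.
θ ≈ 41.8°.

41.8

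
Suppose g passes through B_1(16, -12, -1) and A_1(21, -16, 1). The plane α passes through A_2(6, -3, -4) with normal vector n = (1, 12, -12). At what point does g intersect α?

(6, -4, -5)

A direction vector for g is A_1 − B_1 = (5, -4, 2).
α: n·r = n·A_2 gives x + 12y - 12z = 18.
Substitute r = (16, -12, -1) + t(5, -4, 2) into the plane: -116 + (-67)t = 18, so t = -2.
Intersection: (16, -12, -1) + (-2)·(5, -4, 2) = (6, -4, -5).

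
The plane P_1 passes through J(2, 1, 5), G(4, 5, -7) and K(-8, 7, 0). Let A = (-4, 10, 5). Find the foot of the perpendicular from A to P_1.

(-6, 5, 3)

JG = (2, 4, -12), JK = (-10, 6, -5); a normal to P_1 is JG × JK = (52, 130, 52).
Using J: P_1 has equation 52x + 130y + 52z = 494.
Foot = A − λn with λ = (n·A − d)/|n|² = (1352 − 494)/22308 = 1/26.
Foot = (-4, 10, 5) − (1/26)·(52, 130, 52) = (-6, 5, 3).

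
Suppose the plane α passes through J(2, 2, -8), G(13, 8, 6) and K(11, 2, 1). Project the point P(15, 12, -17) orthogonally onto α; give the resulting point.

(3, 6, -5)

JG = (11, 6, 14), JK = (9, 0, 9); a normal to α is JG × JK = (54, 27, -54).
Using J: α has equation 54x + 27y - 54z = 594.
Foot = P − λn with λ = (n·P − d)/|n|² = (2052 − 594)/6561 = 2/9.
Foot = (15, 12, -17) − (2/9)·(54, 27, -54) = (3, 6, -5).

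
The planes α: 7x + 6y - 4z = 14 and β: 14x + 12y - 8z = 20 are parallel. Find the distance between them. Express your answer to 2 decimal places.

0.40

Rescale β by 1/2: 7x + 6y - 4z = 10. Then distance = |14 − 10| / √101 ≈ 0.40.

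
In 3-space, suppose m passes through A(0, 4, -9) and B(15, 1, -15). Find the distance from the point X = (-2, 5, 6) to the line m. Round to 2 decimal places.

A direction vector for m is B − A = (15, -3, -6).
Taking (0, 4, -9) on m with direction v = (15, -3, -6): w = X − (0, 4, -9) = (-2, 1, 15), and w × v = (39, 213, -9).
Distance = |w × v| / |v| = √46971 / √270 ≈ 13.19.

13.19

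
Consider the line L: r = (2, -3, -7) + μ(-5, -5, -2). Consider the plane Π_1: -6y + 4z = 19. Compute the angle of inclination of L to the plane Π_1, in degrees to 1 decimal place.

24.5

sin θ = |n·v| / (|n||v|) = |22| / (√52 · √54) = 0.41517.
θ ≈ 24.5°.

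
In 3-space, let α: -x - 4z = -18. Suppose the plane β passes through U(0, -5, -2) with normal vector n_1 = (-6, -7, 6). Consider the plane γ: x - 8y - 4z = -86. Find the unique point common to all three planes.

(-6, 7, 6)

β: n_1·r = n_1·U gives -6x - 7y + 6z = 23.
Solving the 3×3 linear system -x - 4z = -18, -6x - 7y + 6z = 23, x - 8y - 4z = -86 (e.g. by elimination or Cramer's rule, determinant = -296) gives (-6, 7, 6).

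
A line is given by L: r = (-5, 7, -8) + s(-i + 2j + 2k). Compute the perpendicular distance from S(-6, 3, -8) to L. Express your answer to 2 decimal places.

Taking (-5, 7, -8) on L with direction v = (-1, 2, 2): w = S − (-5, 7, -8) = (-1, -4, 0), and w × v = (-8, 2, -6).
Distance = |w × v| / |v| = √104 / √9 ≈ 3.40.

3.40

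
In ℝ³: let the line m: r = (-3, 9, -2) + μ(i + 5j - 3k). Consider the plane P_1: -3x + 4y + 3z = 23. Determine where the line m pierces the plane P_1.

Substitute r = (-3, 9, -2) + t(1, 5, -3) into the plane: 39 + 8t = 23, so t = -2.
Intersection: (-3, 9, -2) + (-2)·(1, 5, -3) = (-5, -1, 4).

(-5, -1, 4)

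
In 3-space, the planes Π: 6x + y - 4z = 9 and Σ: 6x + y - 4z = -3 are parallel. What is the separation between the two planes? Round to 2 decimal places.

Same normal n = (6, 1, -4) with |n| = √53; distance = |9 − (-3)| / |n| = 12/√53 ≈ 1.65.

1.65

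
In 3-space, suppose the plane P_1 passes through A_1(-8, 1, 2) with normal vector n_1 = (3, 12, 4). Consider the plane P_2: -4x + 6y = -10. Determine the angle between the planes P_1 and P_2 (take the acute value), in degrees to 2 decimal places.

P_1: n_1·r = n_1·A_1 gives 3x + 12y + 4z = -4.
cos θ = |n₁·n₂| / (|n₁||n₂|) = |60| / (√169 · √52).
θ = arccos(0.64004) ≈ 50.21°.

50.21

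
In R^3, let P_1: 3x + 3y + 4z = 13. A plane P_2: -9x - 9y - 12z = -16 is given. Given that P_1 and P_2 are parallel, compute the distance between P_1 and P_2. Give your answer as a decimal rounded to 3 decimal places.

Rescale P_2 by 1/(-3): 3x + 3y + 4z = 16/3. Then distance = |13 − (16/3)| / √34 ≈ 1.315.

1.315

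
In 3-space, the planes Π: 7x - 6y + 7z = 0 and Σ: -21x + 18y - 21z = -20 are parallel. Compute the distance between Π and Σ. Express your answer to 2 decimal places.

Rescale Σ by 1/(-3): 7x - 6y + 7z = 20/3. Then distance = |0 − (20/3)| / √134 ≈ 0.58.

0.58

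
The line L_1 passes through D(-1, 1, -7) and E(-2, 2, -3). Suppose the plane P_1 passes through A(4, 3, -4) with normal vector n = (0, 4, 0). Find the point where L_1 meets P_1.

(-3, 3, 1)

A direction vector for L_1 is E − D = (-1, 1, 4).
P_1: n·r = n·A gives 4y = 12.
Substitute r = (-1, 1, -7) + t(-1, 1, 4) into the plane: 4 + 4t = 12, so t = 2.
Intersection: (-1, 1, -7) + 2·(-1, 1, 4) = (-3, 3, 1).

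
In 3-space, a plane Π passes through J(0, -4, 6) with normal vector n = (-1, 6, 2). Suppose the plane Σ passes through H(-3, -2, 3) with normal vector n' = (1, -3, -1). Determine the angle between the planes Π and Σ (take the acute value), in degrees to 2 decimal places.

Π: n·r = n·J gives -x + 6y + 2z = -12.
Σ: n'·r = n'·H gives x - 3y - z = 0.
cos θ = |n₁·n₂| / (|n₁||n₂|) = |-21| / (√41 · √11).
θ = arccos(0.98885) ≈ 8.56°.

8.56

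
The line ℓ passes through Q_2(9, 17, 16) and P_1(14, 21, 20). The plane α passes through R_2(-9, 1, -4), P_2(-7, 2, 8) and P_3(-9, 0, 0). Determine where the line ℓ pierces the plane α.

(-6, 5, 4)

A direction vector for ℓ is P_1 − Q_2 = (5, 4, 4).
R_2P_2 = (2, 1, 12), R_2P_3 = (0, -1, 4); a normal to α is R_2P_2 × R_2P_3 = (16, -8, -2).
Using R_2: α has equation 16x - 8y - 2z = -144.
Substitute r = (9, 17, 16) + t(5, 4, 4) into the plane: -24 + 40t = -144, so t = -3.
Intersection: (9, 17, 16) + (-3)·(5, 4, 4) = (-6, 5, 4).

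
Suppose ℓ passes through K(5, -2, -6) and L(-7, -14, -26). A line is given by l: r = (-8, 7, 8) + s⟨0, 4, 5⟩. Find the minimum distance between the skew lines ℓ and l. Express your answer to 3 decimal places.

4.937

A direction vector for ℓ is L − K = (-12, -12, -20).
Common perpendicular direction n = (-12, -12, -20) × (0, 4, 5) = (20, 60, -48).
With w = (-8, 7, 8) − (5, -2, -6) = (-13, 9, 14), w · n = -392.
Distance = |w · n| / |n| = |-392| / √6304 ≈ 4.937.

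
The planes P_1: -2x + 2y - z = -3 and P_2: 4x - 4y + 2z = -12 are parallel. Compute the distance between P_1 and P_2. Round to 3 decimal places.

Rescale P_2 by 1/(-2): -2x + 2y - z = 6. Then distance = |-3 − 6| / √9 ≈ 3.000.

3.000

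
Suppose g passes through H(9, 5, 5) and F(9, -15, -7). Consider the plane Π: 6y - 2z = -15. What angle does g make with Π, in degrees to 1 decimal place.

40.6

A direction vector for g is F − H = (0, -20, -12).
sin θ = |n·v| / (|n||v|) = |-96| / (√40 · √544) = 0.65079.
θ ≈ 40.6°.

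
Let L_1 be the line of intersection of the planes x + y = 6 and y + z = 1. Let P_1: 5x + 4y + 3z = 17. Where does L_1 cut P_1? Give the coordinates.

(2, 4, -3)

Direction of L_1: (1, 1, 0) × (0, 1, 1) = (1, -1, 1).
A point on L_1: solving the two plane equations with x = 6 gives (6, 0, 1).
Substitute r = (6, 0, 1) + t(1, -1, 1) into the plane: 33 + 4t = 17, so t = -4.
Intersection: (6, 0, 1) + (-4)·(1, -1, 1) = (2, 4, -3).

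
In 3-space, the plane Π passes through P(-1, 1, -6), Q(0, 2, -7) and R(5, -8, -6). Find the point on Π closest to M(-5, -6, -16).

PQ = (1, 1, -1), PR = (6, -9, 0); a normal to Π is PQ × PR = (-9, -6, -15).
Using P: Π has equation -9x - 6y - 15z = 93.
Foot = M − λn with λ = (n·M − d)/|n|² = (321 − 93)/342 = 2/3.
Foot = (-5, -6, -16) − (2/3)·(-9, -6, -15) = (1, -2, -6).

(1, -2, -6)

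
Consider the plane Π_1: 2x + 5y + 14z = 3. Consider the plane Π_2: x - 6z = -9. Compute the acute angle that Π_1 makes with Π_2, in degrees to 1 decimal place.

26.0

cos θ = |n₁·n₂| / (|n₁||n₂|) = |-82| / (√225 · √37).
θ = arccos(0.89871) ≈ 26.0°.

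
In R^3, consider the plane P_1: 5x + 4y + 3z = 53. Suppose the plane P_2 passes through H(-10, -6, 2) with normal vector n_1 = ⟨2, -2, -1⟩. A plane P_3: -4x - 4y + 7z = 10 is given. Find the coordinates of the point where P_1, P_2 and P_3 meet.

(3, 5, 6)

P_2: n_1·r = n_1·H gives 2x - 2y - z = -10.
Solving the 3×3 linear system 5x + 4y + 3z = 53, 2x - 2y - z = -10, -4x - 4y + 7z = 10 (e.g. by elimination or Cramer's rule, determinant = -178) gives (3, 5, 6).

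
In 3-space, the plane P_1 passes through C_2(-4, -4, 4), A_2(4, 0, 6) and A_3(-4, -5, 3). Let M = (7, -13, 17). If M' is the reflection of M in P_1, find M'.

(1, 11, -7)

C_2A_2 = (8, 4, 2), C_2A_3 = (0, -1, -1); a normal to P_1 is C_2A_2 × C_2A_3 = (-2, 8, -8).
Using C_2: P_1 has equation -2x + 8y - 8z = -56.
λ = (n·M − d)/|n|² = (-254 − (-56))/132 = -3/2.
Reflection = M − 2λn = (7, -13, 17) − (-3)·(-2, 8, -8) = (1, 11, -7).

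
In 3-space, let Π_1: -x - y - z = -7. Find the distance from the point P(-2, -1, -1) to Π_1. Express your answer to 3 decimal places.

n·P − d = (-1)·(-2) + (-1)·(-1) + (-1)·(-1) − (-7) = 11; |n| = √3.
Distance = |11| / √3 = 11/√3 ≈ 6.351.

6.351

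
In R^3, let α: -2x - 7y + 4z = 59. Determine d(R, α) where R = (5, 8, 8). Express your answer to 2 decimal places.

n·R − d = (-2)·(5) + (-7)·(8) + (4)·(8) − 59 = -93; |n| = √69.
Distance = |-93| / √69 = 93/√69 ≈ 11.20.

11.20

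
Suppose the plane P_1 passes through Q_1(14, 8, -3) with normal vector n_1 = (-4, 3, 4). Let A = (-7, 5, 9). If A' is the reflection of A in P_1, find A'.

(17, -13, -15)

P_1: n_1·r = n_1·Q_1 gives -4x + 3y + 4z = -44.
λ = (n·A − d)/|n|² = (79 − (-44))/41 = 3.
Reflection = A − 2λn = (-7, 5, 9) − 6·(-4, 3, 4) = (17, -13, -15).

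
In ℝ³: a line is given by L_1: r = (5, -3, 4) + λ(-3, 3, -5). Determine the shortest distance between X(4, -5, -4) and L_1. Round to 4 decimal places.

Taking (5, -3, 4) on L_1 with direction v = (-3, 3, -5): w = X − (5, -3, 4) = (-1, -2, -8), and w × v = (34, 19, -9).
Distance = |w × v| / |v| = √1598 / √43 ≈ 6.0961.

6.0961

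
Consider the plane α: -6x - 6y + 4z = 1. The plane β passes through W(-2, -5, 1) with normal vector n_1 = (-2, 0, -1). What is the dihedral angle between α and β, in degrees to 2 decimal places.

67.58

β: n_1·r = n_1·W gives -2x - z = 3.
cos θ = |n₁·n₂| / (|n₁||n₂|) = |8| / (√88 · √5).
θ = arccos(0.38139) ≈ 67.58°.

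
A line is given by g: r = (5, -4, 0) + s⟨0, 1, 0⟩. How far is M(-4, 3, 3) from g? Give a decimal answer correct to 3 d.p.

Taking (5, -4, 0) on g with direction v = (0, 1, 0): w = M − (5, -4, 0) = (-9, 7, 3), and w × v = (-3, 0, -9).
Distance = |w × v| / |v| = √90 / √1 ≈ 9.487.

9.487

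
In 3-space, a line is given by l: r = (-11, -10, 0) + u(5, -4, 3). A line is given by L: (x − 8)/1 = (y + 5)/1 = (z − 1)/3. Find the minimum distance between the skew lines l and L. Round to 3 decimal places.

15.839

L has direction (1, 1, 3) through (8, -5, 1).
Common perpendicular direction n = (5, -4, 3) × (1, 1, 3) = (-15, -12, 9).
With w = (8, -5, 1) − (-11, -10, 0) = (19, 5, 1), w · n = -336.
Distance = |w · n| / |n| = |-336| / √450 ≈ 15.839.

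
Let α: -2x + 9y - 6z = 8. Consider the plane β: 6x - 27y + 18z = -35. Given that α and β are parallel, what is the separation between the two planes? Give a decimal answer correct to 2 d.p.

Rescale β by 1/(-3): -2x + 9y - 6z = 35/3. Then distance = |8 − (35/3)| / √121 ≈ 0.33.

0.33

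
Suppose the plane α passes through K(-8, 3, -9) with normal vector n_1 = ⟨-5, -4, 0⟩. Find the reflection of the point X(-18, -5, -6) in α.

(2, 11, -6)

α: n_1·r = n_1·K gives -5x - 4y = 28.
λ = (n·X − d)/|n|² = (110 − 28)/41 = 2.
Reflection = X − 2λn = (-18, -5, -6) − 4·(-5, -4, 0) = (2, 11, -6).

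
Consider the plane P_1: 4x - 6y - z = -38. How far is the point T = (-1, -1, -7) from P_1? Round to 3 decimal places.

6.456

n·T − d = (4)·(-1) + (-6)·(-1) + (-1)·(-7) − (-38) = 47; |n| = √53.
Distance = |47| / √53 = 47/√53 ≈ 6.456.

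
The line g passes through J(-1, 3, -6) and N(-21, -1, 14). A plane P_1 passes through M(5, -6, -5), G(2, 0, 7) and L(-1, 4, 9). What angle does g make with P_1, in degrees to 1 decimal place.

45.3

A direction vector for g is N − J = (-20, -4, 20).
MG = (-3, 6, 12), ML = (-6, 10, 14); a normal to P_1 is MG × ML = (-36, -30, 6).
Using M: P_1 has equation -36x - 30y + 6z = -30.
sin θ = |n·v| / (|n||v|) = |960| / (√2232 · √816) = 0.71134.
θ ≈ 45.3°.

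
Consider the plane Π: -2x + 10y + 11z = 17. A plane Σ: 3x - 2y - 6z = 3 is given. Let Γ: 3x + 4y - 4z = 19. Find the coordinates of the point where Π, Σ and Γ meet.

(1, 3, -1)

Solving the 3×3 linear system -2x + 10y + 11z = 17, 3x - 2y - 6z = 3, 3x + 4y - 4z = 19 (e.g. by elimination or Cramer's rule, determinant = 74) gives (1, 3, -1).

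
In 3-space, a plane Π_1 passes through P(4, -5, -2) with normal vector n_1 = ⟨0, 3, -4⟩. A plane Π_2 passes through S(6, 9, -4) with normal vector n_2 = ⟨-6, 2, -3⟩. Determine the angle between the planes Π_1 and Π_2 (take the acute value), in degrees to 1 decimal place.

Π_1: n_1·r = n_1·P gives 3y - 4z = -7.
Π_2: n_2·r = n_2·S gives -6x + 2y - 3z = -6.
cos θ = |n₁·n₂| / (|n₁||n₂|) = |18| / (√25 · √49).
θ = arccos(0.51429) ≈ 59.1°.

59.1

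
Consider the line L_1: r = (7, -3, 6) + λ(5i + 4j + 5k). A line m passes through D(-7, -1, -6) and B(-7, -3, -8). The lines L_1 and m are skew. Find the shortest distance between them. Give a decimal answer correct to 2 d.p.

A direction vector for m is B − D = (0, -2, -2).
Common perpendicular direction n = (5, 4, 5) × (0, -2, -2) = (2, 10, -10).
With w = (-7, -1, -6) − (7, -3, 6) = (-14, 2, -12), w · n = 112.
Distance = |w · n| / |n| = |112| / √204 ≈ 7.84.

7.84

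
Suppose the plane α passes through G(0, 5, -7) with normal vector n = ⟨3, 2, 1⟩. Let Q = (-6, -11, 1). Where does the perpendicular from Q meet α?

(3, -5, 4)

α: n·r = n·G gives 3x + 2y + z = 3.
Foot = Q − λn with λ = (n·Q − d)/|n|² = (-39 − 3)/14 = -3.
Foot = (-6, -11, 1) − (-3)·(3, 2, 1) = (3, -5, 4).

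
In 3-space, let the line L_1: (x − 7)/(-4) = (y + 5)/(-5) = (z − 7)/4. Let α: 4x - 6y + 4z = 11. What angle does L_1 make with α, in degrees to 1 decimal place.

L_1 has direction (-4, -5, 4) through (7, -5, 7).
sin θ = |n·v| / (|n||v|) = |30| / (√68 · √57) = 0.48187.
θ ≈ 28.8°.

28.8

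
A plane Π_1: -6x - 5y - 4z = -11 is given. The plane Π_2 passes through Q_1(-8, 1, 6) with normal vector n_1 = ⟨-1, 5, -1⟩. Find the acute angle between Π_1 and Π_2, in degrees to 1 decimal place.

70.8

Π_2: n_1·r = n_1·Q_1 gives -x + 5y - z = 7.
cos θ = |n₁·n₂| / (|n₁||n₂|) = |-15| / (√77 · √27).
θ = arccos(0.32898) ≈ 70.8°.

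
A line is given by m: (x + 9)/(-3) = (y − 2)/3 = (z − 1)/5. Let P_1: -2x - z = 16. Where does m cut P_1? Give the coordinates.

(-6, -1, -4)

m has direction (-3, 3, 5) through (-9, 2, 1).
Substitute r = (-9, 2, 1) + t(-3, 3, 5) into the plane: 17 + 1t = 16, so t = -1.
Intersection: (-9, 2, 1) + (-1)·(-3, 3, 5) = (-6, -1, -4).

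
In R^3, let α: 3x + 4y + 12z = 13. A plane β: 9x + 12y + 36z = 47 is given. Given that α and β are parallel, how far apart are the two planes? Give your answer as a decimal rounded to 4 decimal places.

0.2051

Rescale β by 1/3: 3x + 4y + 12z = 47/3. Then distance = |13 − (47/3)| / √169 ≈ 0.2051.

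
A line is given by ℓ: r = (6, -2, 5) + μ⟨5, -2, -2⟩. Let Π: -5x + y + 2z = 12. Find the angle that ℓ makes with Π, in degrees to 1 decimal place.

sin θ = |n·v| / (|n||v|) = |-31| / (√30 · √33) = 0.98524.
θ ≈ 80.1°.

80.1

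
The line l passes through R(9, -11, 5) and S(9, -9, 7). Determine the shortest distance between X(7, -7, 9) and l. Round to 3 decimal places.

2.000

A direction vector for l is S − R = (0, 2, 2).
Taking (9, -11, 5) on l with direction v = (0, 2, 2): w = X − (9, -11, 5) = (-2, 4, 4), and w × v = (0, 4, -4).
Distance = |w × v| / |v| = √32 / √8 ≈ 2.000.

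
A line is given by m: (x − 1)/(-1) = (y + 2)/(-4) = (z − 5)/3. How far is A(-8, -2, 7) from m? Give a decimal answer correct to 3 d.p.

m has direction (-1, -4, 3) through (1, -2, 5).
Taking (1, -2, 5) on m with direction v = (-1, -4, 3): w = A − (1, -2, 5) = (-9, 0, 2), and w × v = (8, 25, 36).
Distance = |w × v| / |v| = √1985 / √26 ≈ 8.738.

8.738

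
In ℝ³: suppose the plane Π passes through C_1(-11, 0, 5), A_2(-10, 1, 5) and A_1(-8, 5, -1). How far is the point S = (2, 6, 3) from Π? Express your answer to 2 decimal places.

C_1A_2 = (1, 1, 0), C_1A_1 = (3, 5, -6); a normal to Π is C_1A_2 × C_1A_1 = (-6, 6, 2).
Using C_1: Π has equation -6x + 6y + 2z = 76.
n·S − d = (-6)·(2) + (6)·(6) + (2)·(3) − 76 = -46; |n| = √76.
Distance = |-46| / √76 = 46/√76 ≈ 5.28.

5.28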